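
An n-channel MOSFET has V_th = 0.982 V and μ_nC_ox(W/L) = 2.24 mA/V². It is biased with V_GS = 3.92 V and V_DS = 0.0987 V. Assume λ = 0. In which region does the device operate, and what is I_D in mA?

Triode; I_D = 0.639 mA

V_ov = V_GS − V_th = 3.92 − 0.982 = 2.94 V.
Since V_DS = 0.0987 V < V_ov = 2.94 V, the device is in the triode region.
I_D = k_n [V_ov · V_DS − ½ V_DS²] = 2.24 × [2.94 × 0.0987 − 0.5 × 0.0987²] = 0.639 mA.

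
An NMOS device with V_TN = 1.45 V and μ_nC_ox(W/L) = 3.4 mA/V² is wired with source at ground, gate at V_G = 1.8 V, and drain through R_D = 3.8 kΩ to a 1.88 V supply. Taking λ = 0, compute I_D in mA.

I_D = 0.208 mA

V_GS = V_G = 1.8 V, so V_ov = 1.8 − 1.45 = 0.35 V.
Assume saturation: I_D = ½ k_n V_ov² = 0.5 × 3.4 × 0.35² = 0.208 mA, giving V_DS = V_DD − I_D R_D = 1.88 − 0.208 × 3.8 = 1.09 V.
V_DS = 1.09 V ≥ V_ov = 0.35 V, confirming saturation.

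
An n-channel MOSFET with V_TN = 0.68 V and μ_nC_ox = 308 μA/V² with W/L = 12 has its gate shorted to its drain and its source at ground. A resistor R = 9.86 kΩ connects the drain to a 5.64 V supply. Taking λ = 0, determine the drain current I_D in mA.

With gate tied to drain, V_GS = V_DS ≥ V_GS − V_TN, so the device is in saturation.
k_n = μ_nC_ox · (W/L) = 3.696 mA/V².
KCL at the drain: ½ k_n (V_GS − V_TN)² = (V_DD − V_GS)/R.
Let x = V_GS − 0.68. Then 18.2 x² + x − 4.96 = 0, giving x = 0.495 V (positive root), so V_GS = 1.18 V.
I_D = (V_DD − V_GS)/R = (5.64 − 1.18) / 9.86 = 0.453 mA.

I_D = 0.453 mA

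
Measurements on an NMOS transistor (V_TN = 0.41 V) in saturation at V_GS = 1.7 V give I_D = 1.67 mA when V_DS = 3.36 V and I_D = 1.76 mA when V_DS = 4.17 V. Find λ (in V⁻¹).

λ = 0.0857 V⁻¹

With V_GS fixed, I_D ∝ (1 + λ V_DS) in saturation, so I_D2/I_D1 = (1 + λ V_DS2)/(1 + λ V_DS1).
1.76/1.67 = 1.054 = (1 + 4.17 λ)/(1 + 3.36 λ).
Solving: λ (I_D1 V_DS2 − I_D2 V_DS1) = I_D2 − I_D1, so λ = (1.76 − 1.67) / (1.67 × 4.17 − 1.76 × 3.36) = 0.09 / 1.05 = 0.0857 V⁻¹.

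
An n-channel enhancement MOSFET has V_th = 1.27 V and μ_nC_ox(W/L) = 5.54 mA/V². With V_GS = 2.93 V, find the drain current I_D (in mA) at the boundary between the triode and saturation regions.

At the boundary V_DS = V_ov = V_GS − V_th = 2.93 − 1.27 = 1.66 V.
I_D = ½ k_n V_ov² = 0.5 × 5.54 × 1.66² = 7.63 mA.

I_D = 7.63 mA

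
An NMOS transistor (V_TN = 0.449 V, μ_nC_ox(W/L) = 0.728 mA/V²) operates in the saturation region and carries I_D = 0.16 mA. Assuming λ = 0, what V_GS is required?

V_GS = 1.11 V

In saturation I_D = ½ k_n (V_GS − V_TN)², so V_GS − V_TN = √(2 I_D / k_n) = √(2 × 0.16 / 0.728) = 0.663 V.
V_GS = 0.449 + 0.663 = 1.11 V.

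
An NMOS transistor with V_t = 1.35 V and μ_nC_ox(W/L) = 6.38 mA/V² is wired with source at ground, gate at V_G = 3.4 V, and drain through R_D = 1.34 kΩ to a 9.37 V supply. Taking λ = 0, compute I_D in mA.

V_GS = V_G = 3.4 V, so V_ov = 3.4 − 1.35 = 2.05 V.
Assume saturation: I_D = ½ k_n V_ov² = 0.5 × 6.38 × 2.05² = 13.4 mA, giving V_DS = V_DD − I_D R_D = 9.37 − 13.4 × 1.34 = -8.59 V.
But -8.59 V < V_ov = 2.05 V, so the device is actually in triode.
In triode I_D = k_n[V_ov V_DS − ½ V_DS²] and I_D = (V_DD − V_DS)/R_D. Equating: 4.27 V_DS² − 18.53 V_DS + 9.37 = 0, giving V_DS = 0.585 V (the root below V_ov).
I_D = (9.37 − 0.585) / 1.34 = 6.56 mA.

I_D = 6.56 mA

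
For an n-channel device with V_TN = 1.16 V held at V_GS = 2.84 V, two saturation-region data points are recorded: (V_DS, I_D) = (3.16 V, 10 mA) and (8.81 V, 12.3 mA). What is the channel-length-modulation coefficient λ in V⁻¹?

With V_GS fixed, I_D ∝ (1 + λ V_DS) in saturation, so I_D2/I_D1 = (1 + λ V_DS2)/(1 + λ V_DS1).
12.3/10 = 1.23 = (1 + 8.81 λ)/(1 + 3.16 λ).
Solving: λ (I_D1 V_DS2 − I_D2 V_DS1) = I_D2 − I_D1, so λ = (12.3 − 10) / (10 × 8.81 − 12.3 × 3.16) = 2.3 / 49.2 = 0.0467 V⁻¹.

λ = 0.0467 V⁻¹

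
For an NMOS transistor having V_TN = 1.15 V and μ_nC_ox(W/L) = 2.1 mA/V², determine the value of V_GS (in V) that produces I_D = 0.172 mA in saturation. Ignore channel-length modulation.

V_GS = 1.55 V

In saturation I_D = ½ k_n (V_GS − V_TN)², so V_GS − V_TN = √(2 I_D / k_n) = √(2 × 0.172 / 2.1) = 0.405 V.
V_GS = 1.15 + 0.405 = 1.55 V.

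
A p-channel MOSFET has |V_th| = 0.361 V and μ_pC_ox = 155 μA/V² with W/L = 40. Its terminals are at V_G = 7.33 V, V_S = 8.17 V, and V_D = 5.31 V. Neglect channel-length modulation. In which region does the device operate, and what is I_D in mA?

V_SG = V_S − V_G = 8.17 − 7.33 = 0.84 V; V_SD = V_S − V_D = 8.17 − 5.31 = 2.86 V.
k_p = μ_pC_ox · (W/L) = 6.2 mA/V².
V_ov = V_SG − |V_th| = 0.84 − 0.361 = 0.479 V.
Since V_SD = 2.86 V ≥ V_ov = 0.479 V, the device is in saturation.
I_D = ½ k_p V_ov² = 0.5 × 6.2 × 0.479² = 0.711 mA.

Saturation; I_D = 0.711 mA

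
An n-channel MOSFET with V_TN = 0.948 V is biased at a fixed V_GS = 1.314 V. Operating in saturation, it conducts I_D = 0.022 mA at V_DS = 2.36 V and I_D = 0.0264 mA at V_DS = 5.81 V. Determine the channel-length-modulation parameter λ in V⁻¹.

λ = 0.0672 V⁻¹

With V_GS fixed, I_D ∝ (1 + λ V_DS) in saturation, so I_D2/I_D1 = (1 + λ V_DS2)/(1 + λ V_DS1).
0.0264/0.022 = 1.2 = (1 + 5.81 λ)/(1 + 2.36 λ).
Solving: λ (I_D1 V_DS2 − I_D2 V_DS1) = I_D2 − I_D1, so λ = (0.0264 − 0.022) / (0.022 × 5.81 − 0.0264 × 2.36) = 0.0044 / 0.0655 = 0.0672 V⁻¹.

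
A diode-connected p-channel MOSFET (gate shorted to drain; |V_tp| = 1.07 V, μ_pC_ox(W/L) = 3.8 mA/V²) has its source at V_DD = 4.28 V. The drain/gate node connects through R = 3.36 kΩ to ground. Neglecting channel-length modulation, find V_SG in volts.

V_SG = 1.71 V

With gate tied to drain, V_SG = V_SD ≥ V_SG − |V_tp|, so the device is in saturation.
KCL at the drain: ½ k_p (V_SG − |V_tp|)² = (V_DD − V_SG)/R.
Let x = V_SG − 1.07. Then 6.38 x² + x − 3.21 = 0, giving x = 0.635 V (positive root), so V_SG = 1.71 V.
I_D = (V_DD − V_SG)/R = (4.28 − 1.71) / 3.36 = 0.766 mA.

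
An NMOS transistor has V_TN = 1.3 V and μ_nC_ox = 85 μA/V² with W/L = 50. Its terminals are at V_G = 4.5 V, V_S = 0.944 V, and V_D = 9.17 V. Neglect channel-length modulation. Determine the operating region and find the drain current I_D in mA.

V_GS = V_G − V_S = 4.5 − 0.944 = 3.56 V; V_DS = V_D − V_S = 9.17 − 0.944 = 8.23 V.
k_n = μ_nC_ox · (W/L) = 4.25 mA/V².
V_ov = V_GS − V_TN = 3.56 − 1.3 = 2.26 V.
Since V_DS = 8.23 V ≥ V_ov = 2.26 V, the device is in saturation.
I_D = ½ k_n V_ov² = 0.5 × 4.25 × 2.26² = 10.8 mA.

Saturation; I_D = 10.8 mA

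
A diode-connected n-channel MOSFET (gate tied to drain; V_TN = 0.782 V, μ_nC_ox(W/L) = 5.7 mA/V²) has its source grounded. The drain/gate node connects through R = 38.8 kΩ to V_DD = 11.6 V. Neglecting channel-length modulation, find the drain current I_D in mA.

I_D = 0.271 mA

With gate tied to drain, V_GS = V_DS ≥ V_GS − V_TN, so the device is in saturation.
KCL at the drain: ½ k_n (V_GS − V_TN)² = (V_DD − V_GS)/R.
Let x = V_GS − 0.782. Then 111 x² + x − 10.82 = 0, giving x = 0.308 V (positive root), so V_GS = 1.09 V.
I_D = (V_DD − V_GS)/R = (11.6 − 1.09) / 38.8 = 0.271 mA.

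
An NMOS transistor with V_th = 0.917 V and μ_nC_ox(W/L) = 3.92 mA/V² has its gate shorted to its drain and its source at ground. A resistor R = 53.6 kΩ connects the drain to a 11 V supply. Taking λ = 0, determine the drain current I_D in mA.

I_D = 0.182 mA

With gate tied to drain, V_GS = V_DS ≥ V_GS − V_th, so the device is in saturation.
KCL at the drain: ½ k_n (V_GS − V_th)² = (V_DD − V_GS)/R.
Let x = V_GS − 0.917. Then 105 x² + x − 10.08 = 0, giving x = 0.305 V (positive root), so V_GS = 1.22 V.
I_D = (V_DD − V_GS)/R = (11 − 1.22) / 53.6 = 0.182 mA.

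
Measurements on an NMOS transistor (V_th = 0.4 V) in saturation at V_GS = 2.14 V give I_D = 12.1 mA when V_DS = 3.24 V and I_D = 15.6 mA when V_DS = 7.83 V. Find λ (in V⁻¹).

λ = 0.0792 V⁻¹

With V_GS fixed, I_D ∝ (1 + λ V_DS) in saturation, so I_D2/I_D1 = (1 + λ V_DS2)/(1 + λ V_DS1).
15.6/12.1 = 1.289 = (1 + 7.83 λ)/(1 + 3.24 λ).
Solving: λ (I_D1 V_DS2 − I_D2 V_DS1) = I_D2 − I_D1, so λ = (15.6 − 12.1) / (12.1 × 7.83 − 15.6 × 3.24) = 3.5 / 44.2 = 0.0792 V⁻¹.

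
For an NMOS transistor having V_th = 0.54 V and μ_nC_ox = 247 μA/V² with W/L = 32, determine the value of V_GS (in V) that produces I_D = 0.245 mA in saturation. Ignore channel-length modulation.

k_n = μ_nC_ox · (W/L) = 7.904 mA/V².
In saturation I_D = ½ k_n (V_GS − V_th)², so V_GS − V_th = √(2 I_D / k_n) = √(2 × 0.245 / 7.904) = 0.249 V.
V_GS = 0.54 + 0.249 = 0.789 V.

V_GS = 0.789 V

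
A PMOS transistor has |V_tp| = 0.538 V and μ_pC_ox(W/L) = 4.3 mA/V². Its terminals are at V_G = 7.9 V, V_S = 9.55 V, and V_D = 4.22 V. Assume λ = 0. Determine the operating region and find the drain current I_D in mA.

Saturation; I_D = 2.66 mA

V_SG = V_S − V_G = 9.55 − 7.9 = 1.65 V; V_SD = V_S − V_D = 9.55 − 4.22 = 5.33 V.
V_ov = V_SG − |V_tp| = 1.65 − 0.538 = 1.11 V.
Since V_SD = 5.33 V ≥ V_ov = 1.11 V, the device is in saturation.
I_D = ½ k_p V_ov² = 0.5 × 4.3 × 1.11² = 2.66 mA.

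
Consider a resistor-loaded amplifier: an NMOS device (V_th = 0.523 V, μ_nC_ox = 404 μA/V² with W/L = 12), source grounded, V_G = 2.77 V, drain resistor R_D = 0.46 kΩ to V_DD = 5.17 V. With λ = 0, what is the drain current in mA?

V_GS = V_G = 2.77 V, so V_ov = 2.77 − 0.523 = 2.25 V.
k_n = μ_nC_ox · (W/L) = 4.848 mA/V².
Assume saturation: I_D = ½ k_n V_ov² = 0.5 × 4.848 × 2.25² = 12.2 mA, giving V_DS = V_DD − I_D R_D = 5.17 − 12.2 × 0.46 = -0.46 V.
But -0.46 V < V_ov = 2.25 V, so the device is actually in triode.
In triode I_D = k_n[V_ov V_DS − ½ V_DS²] and I_D = (V_DD − V_DS)/R_D. Equating: 1.12 V_DS² − 6.011 V_DS + 5.17 = 0, giving V_DS = 1.07 V (the root below V_ov).
I_D = (5.17 − 1.07) / 0.46 = 8.9 mA.

I_D = 8.90 mA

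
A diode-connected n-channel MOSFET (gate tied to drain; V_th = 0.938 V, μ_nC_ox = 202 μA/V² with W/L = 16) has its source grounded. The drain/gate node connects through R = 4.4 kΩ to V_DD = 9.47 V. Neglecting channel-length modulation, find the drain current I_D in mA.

With gate tied to drain, V_GS = V_DS ≥ V_GS − V_th, so the device is in saturation.
k_n = μ_nC_ox · (W/L) = 3.232 mA/V².
KCL at the drain: ½ k_n (V_GS − V_th)² = (V_DD − V_GS)/R.
Let x = V_GS − 0.938. Then 7.11 x² + x − 8.532 = 0, giving x = 1.03 V (positive root), so V_GS = 1.97 V.
I_D = (V_DD − V_GS)/R = (9.47 − 1.97) / 4.4 = 1.71 mA.

I_D = 1.71 mA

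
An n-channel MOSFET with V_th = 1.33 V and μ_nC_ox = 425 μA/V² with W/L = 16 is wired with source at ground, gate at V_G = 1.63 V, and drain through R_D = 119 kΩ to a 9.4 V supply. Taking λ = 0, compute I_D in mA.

I_D = 0.0786 mA

V_GS = V_G = 1.63 V, so V_ov = 1.63 − 1.33 = 0.3 V.
k_n = μ_nC_ox · (W/L) = 6.8 mA/V².
Assume saturation: I_D = ½ k_n V_ov² = 0.5 × 6.8 × 0.3² = 0.306 mA, giving V_DS = V_DD − I_D R_D = 9.4 − 0.306 × 119 = -27 V.
But -27 V < V_ov = 0.3 V, so the device is actually in triode.
In triode I_D = k_n[V_ov V_DS − ½ V_DS²] and I_D = (V_DD − V_DS)/R_D. Equating: 405 V_DS² − 243.8 V_DS + 9.4 = 0, giving V_DS = 0.0414 V (the root below V_ov).
I_D = (9.4 − 0.0414) / 119 = 0.0786 mA.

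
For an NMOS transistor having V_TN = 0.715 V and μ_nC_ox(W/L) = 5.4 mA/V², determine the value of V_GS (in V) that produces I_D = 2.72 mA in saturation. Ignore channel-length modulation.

V_GS = 1.72 V

In saturation I_D = ½ k_n (V_GS − V_TN)², so V_GS − V_TN = √(2 I_D / k_n) = √(2 × 2.72 / 5.4) = 1 V.
V_GS = 0.715 + 1 = 1.72 V.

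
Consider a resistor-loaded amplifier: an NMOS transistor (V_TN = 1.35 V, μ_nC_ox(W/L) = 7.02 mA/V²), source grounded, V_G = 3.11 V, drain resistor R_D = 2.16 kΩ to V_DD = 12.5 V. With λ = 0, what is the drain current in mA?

I_D = 5.54 mA

V_GS = V_G = 3.11 V, so V_ov = 3.11 − 1.35 = 1.76 V.
Assume saturation: I_D = ½ k_n V_ov² = 0.5 × 7.02 × 1.76² = 10.9 mA, giving V_DS = V_DD − I_D R_D = 12.5 − 10.9 × 2.16 = -11 V.
But -11 V < V_ov = 1.76 V, so the device is actually in triode.
In triode I_D = k_n[V_ov V_DS − ½ V_DS²] and I_D = (V_DD − V_DS)/R_D. Equating: 7.58 V_DS² − 27.69 V_DS + 12.5 = 0, giving V_DS = 0.528 V (the root below V_ov).
I_D = (12.5 − 0.528) / 2.16 = 5.54 mA.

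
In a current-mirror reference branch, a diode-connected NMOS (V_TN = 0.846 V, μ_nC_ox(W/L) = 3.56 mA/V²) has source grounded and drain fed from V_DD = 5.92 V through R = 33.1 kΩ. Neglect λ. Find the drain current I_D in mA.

With gate tied to drain, V_GS = V_DS ≥ V_GS − V_TN, so the device is in saturation.
KCL at the drain: ½ k_n (V_GS − V_TN)² = (V_DD − V_GS)/R.
Let x = V_GS − 0.846. Then 58.9 x² + x − 5.074 = 0, giving x = 0.285 V (positive root), so V_GS = 1.13 V.
I_D = (V_DD − V_GS)/R = (5.92 − 1.13) / 33.1 = 0.145 mA.

I_D = 0.145 mA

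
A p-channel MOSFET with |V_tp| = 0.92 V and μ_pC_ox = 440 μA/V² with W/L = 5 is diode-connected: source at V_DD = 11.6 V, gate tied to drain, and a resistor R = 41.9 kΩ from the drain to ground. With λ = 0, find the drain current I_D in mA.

With gate tied to drain, V_SG = V_SD ≥ V_SG − |V_tp|, so the device is in saturation.
k_p = μ_pC_ox · (W/L) = 2.2 mA/V².
KCL at the drain: ½ k_p (V_SG − |V_tp|)² = (V_DD − V_SG)/R.
Let x = V_SG − 0.92. Then 46.1 x² + x − 10.68 = 0, giving x = 0.471 V (positive root), so V_SG = 1.39 V.
I_D = (V_DD − V_SG)/R = (11.6 − 1.39) / 41.9 = 0.244 mA.

I_D = 0.244 mA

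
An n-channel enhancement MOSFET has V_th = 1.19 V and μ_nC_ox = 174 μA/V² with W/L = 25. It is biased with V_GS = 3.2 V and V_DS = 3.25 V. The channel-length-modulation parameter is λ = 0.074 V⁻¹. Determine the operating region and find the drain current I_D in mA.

k_n = μ_nC_ox · (W/L) = 4.35 mA/V².
V_ov = V_GS − V_th = 3.2 − 1.19 = 2.01 V.
Since V_DS = 3.25 V ≥ V_ov = 2.01 V, the device is in saturation.
I_D = ½ k_n V_ov² (1 + λ V_DS) = 0.5 × 4.35 × 2.01² × (1 + 0.074 × 3.25) = 10.9 mA.

Saturation; I_D = 10.9 mA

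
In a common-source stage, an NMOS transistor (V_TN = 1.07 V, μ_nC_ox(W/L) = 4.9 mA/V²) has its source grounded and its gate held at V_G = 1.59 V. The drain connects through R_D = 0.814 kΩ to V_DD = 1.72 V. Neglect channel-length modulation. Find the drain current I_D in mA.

V_GS = V_G = 1.59 V, so V_ov = 1.59 − 1.07 = 0.52 V.
Assume saturation: I_D = ½ k_n V_ov² = 0.5 × 4.9 × 0.52² = 0.662 mA, giving V_DS = V_DD − I_D R_D = 1.72 − 0.662 × 0.814 = 1.18 V.
V_DS = 1.18 V ≥ V_ov = 0.52 V, confirming saturation.

I_D = 0.662 mA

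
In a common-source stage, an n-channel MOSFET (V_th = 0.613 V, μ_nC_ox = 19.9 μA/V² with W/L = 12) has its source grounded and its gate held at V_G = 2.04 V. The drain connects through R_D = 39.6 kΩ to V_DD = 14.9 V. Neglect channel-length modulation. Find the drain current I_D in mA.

I_D = 0.243 mA

V_GS = V_G = 2.04 V, so V_ov = 2.04 − 0.613 = 1.43 V.
k_n = μ_nC_ox · (W/L) = 0.2388 mA/V².
Assume saturation: I_D = ½ k_n V_ov² = 0.5 × 0.2388 × 1.43² = 0.243 mA, giving V_DS = V_DD − I_D R_D = 14.9 − 0.243 × 39.6 = 5.27 V.
V_DS = 5.27 V ≥ V_ov = 1.43 V, confirming saturation.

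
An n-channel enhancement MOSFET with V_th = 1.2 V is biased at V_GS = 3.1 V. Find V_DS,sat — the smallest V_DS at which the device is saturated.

The boundary between triode and saturation is V_DS = V_GS − V_th = V_ov.
V_ov = 3.1 − 1.2 = 1.9 V.

V_DS,sat = 1.90 V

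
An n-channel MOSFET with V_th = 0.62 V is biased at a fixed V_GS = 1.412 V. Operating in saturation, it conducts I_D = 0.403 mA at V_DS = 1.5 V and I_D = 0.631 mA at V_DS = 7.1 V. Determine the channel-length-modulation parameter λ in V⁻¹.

With V_GS fixed, I_D ∝ (1 + λ V_DS) in saturation, so I_D2/I_D1 = (1 + λ V_DS2)/(1 + λ V_DS1).
0.631/0.403 = 1.566 = (1 + 7.1 λ)/(1 + 1.5 λ).
Solving: λ (I_D1 V_DS2 − I_D2 V_DS1) = I_D2 − I_D1, so λ = (0.631 − 0.403) / (0.403 × 7.1 − 0.631 × 1.5) = 0.228 / 1.91 = 0.119 V⁻¹.

λ = 0.119 V⁻¹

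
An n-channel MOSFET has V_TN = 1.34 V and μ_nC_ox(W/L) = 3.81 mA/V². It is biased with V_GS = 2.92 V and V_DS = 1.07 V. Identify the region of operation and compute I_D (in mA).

Triode; I_D = 4.26 mA

V_ov = V_GS − V_TN = 2.92 − 1.34 = 1.58 V.
Since V_DS = 1.07 V < V_ov = 1.58 V, the device is in the triode region.
I_D = k_n [V_ov · V_DS − ½ V_DS²] = 3.81 × [1.58 × 1.07 − 0.5 × 1.07²] = 4.26 mA.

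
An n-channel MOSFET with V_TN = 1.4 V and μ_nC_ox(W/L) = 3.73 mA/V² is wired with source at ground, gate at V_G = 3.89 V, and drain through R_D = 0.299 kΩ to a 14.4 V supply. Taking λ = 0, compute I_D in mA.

V_GS = V_G = 3.89 V, so V_ov = 3.89 − 1.4 = 2.49 V.
Assume saturation: I_D = ½ k_n V_ov² = 0.5 × 3.73 × 2.49² = 11.6 mA, giving V_DS = V_DD − I_D R_D = 14.4 − 11.6 × 0.299 = 10.9 V.
V_DS = 10.9 V ≥ V_ov = 2.49 V, confirming saturation.

I_D = 11.6 mA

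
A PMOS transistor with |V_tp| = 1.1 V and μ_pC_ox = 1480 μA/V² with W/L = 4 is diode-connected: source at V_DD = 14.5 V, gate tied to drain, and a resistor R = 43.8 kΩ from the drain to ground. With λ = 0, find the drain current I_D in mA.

I_D = 0.299 mA

With gate tied to drain, V_SG = V_SD ≥ V_SG − |V_tp|, so the device is in saturation.
k_p = μ_pC_ox · (W/L) = 5.92 mA/V².
KCL at the drain: ½ k_p (V_SG − |V_tp|)² = (V_DD − V_SG)/R.
Let x = V_SG − 1.1. Then 130 x² + x − 13.4 = 0, giving x = 0.318 V (positive root), so V_SG = 1.42 V.
I_D = (V_DD − V_SG)/R = (14.5 − 1.42) / 43.8 = 0.299 mA.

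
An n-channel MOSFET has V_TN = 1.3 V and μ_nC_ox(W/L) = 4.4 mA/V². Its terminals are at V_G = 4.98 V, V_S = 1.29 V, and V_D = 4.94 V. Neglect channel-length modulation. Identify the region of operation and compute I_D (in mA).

Saturation; I_D = 12.6 mA

V_GS = V_G − V_S = 4.98 − 1.29 = 3.69 V; V_DS = V_D − V_S = 4.94 − 1.29 = 3.65 V.
V_ov = V_GS − V_TN = 3.69 − 1.3 = 2.39 V.
Since V_DS = 3.65 V ≥ V_ov = 2.39 V, the device is in saturation.
I_D = ½ k_n V_ov² = 0.5 × 4.4 × 2.39² = 12.6 mA.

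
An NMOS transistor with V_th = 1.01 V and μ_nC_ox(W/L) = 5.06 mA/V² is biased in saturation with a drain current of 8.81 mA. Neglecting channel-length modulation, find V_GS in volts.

V_GS = 2.88 V

In saturation I_D = ½ k_n (V_GS − V_th)², so V_GS − V_th = √(2 I_D / k_n) = √(2 × 8.81 / 5.06) = 1.87 V.
V_GS = 1.01 + 1.87 = 2.88 V.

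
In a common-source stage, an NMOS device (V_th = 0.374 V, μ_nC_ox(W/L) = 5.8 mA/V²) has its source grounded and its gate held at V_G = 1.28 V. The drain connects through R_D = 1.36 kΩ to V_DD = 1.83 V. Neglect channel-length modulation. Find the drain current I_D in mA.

I_D = 1.16 mA

V_GS = V_G = 1.28 V, so V_ov = 1.28 − 0.374 = 0.906 V.
Assume saturation: I_D = ½ k_n V_ov² = 0.5 × 5.8 × 0.906² = 2.38 mA, giving V_DS = V_DD − I_D R_D = 1.83 − 2.38 × 1.36 = -1.41 V.
But -1.41 V < V_ov = 0.906 V, so the device is actually in triode.
In triode I_D = k_n[V_ov V_DS − ½ V_DS²] and I_D = (V_DD − V_DS)/R_D. Equating: 3.94 V_DS² − 8.147 V_DS + 1.83 = 0, giving V_DS = 0.256 V (the root below V_ov).
I_D = (1.83 − 0.256) / 1.36 = 1.16 mA.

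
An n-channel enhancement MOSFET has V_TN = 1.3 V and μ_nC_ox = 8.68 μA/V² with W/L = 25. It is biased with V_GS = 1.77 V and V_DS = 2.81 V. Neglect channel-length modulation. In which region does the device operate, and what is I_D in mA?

k_n = μ_nC_ox · (W/L) = 0.217 mA/V².
V_ov = V_GS − V_TN = 1.77 − 1.3 = 0.47 V.
Since V_DS = 2.81 V ≥ V_ov = 0.47 V, the device is in saturation.
I_D = ½ k_n V_ov² = 0.5 × 0.217 × 0.47² = 0.024 mA.

Saturation; I_D = 0.0240 mA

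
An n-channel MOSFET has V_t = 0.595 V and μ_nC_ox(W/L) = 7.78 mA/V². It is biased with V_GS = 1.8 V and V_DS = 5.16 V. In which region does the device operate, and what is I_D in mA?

Saturation; I_D = 5.65 mA

V_ov = V_GS − V_t = 1.8 − 0.595 = 1.21 V.
Since V_DS = 5.16 V ≥ V_ov = 1.21 V, the device is in saturation.
I_D = ½ k_n V_ov² = 0.5 × 7.78 × 1.21² = 5.65 mA.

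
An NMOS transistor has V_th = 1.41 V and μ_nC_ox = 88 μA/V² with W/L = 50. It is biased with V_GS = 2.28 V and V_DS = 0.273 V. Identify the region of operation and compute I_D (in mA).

k_n = μ_nC_ox · (W/L) = 4.4 mA/V².
V_ov = V_GS − V_th = 2.28 − 1.41 = 0.87 V.
Since V_DS = 0.273 V < V_ov = 0.87 V, the device is in the triode region.
I_D = k_n [V_ov · V_DS − ½ V_DS²] = 4.4 × [0.87 × 0.273 − 0.5 × 0.273²] = 0.881 mA.

Triode; I_D = 0.881 mA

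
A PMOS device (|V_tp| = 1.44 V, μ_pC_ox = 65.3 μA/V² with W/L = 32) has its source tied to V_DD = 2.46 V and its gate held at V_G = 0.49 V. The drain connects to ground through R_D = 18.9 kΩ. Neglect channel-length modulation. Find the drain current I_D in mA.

V_SG = V_DD − V_G = 2.46 − 0.49 = 1.97 V, so V_ov = 1.97 − 1.44 = 0.53 V.
k_p = μ_pC_ox · (W/L) = 2.09 mA/V².
Assume saturation: I_D = ½ k_p V_ov² = 0.5 × 2.09 × 0.53² = 0.293 mA, giving V_SD = V_DD − I_D R_D = 2.46 − 0.293 × 18.9 = -3.09 V.
But -3.09 V < V_ov = 0.53 V, so the device is actually in triode.
In triode I_D = k_p[V_ov V_SD − ½ V_SD²] and I_D = (V_DD − V_SD)/R_D. Equating: 19.7 V_SD² − 21.93 V_SD + 2.46 = 0, giving V_SD = 0.127 V (the root below V_ov).
I_D = (2.46 − 0.127) / 18.9 = 0.123 mA.

I_D = 0.123 mA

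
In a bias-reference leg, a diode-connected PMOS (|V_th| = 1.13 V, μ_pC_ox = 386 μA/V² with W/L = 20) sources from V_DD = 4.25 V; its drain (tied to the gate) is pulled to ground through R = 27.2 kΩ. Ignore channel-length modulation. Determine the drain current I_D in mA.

With gate tied to drain, V_SG = V_SD ≥ V_SG − |V_th|, so the device is in saturation.
k_p = μ_pC_ox · (W/L) = 7.72 mA/V².
KCL at the drain: ½ k_p (V_SG − |V_th|)² = (V_DD − V_SG)/R.
Let x = V_SG − 1.13. Then 105 x² + x − 3.12 = 0, giving x = 0.168 V (positive root), so V_SG = 1.3 V.
I_D = (V_DD − V_SG)/R = (4.25 − 1.3) / 27.2 = 0.109 mA.

I_D = 0.109 mA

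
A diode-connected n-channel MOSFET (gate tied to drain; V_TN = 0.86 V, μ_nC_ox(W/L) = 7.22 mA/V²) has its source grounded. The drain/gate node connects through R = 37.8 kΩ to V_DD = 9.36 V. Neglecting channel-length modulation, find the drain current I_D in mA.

With gate tied to drain, V_GS = V_DS ≥ V_GS − V_TN, so the device is in saturation.
KCL at the drain: ½ k_n (V_GS − V_TN)² = (V_DD − V_GS)/R.
Let x = V_GS − 0.86. Then 136 x² + x − 8.5 = 0, giving x = 0.246 V (positive root), so V_GS = 1.11 V.
I_D = (V_DD − V_GS)/R = (9.36 − 1.11) / 37.8 = 0.218 mA.

I_D = 0.218 mA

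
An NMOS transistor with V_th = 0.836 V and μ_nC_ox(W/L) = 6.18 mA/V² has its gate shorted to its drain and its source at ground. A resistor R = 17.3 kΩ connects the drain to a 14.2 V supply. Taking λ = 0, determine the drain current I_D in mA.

I_D = 0.744 mA

With gate tied to drain, V_GS = V_DS ≥ V_GS − V_th, so the device is in saturation.
KCL at the drain: ½ k_n (V_GS − V_th)² = (V_DD − V_GS)/R.
Let x = V_GS − 0.836. Then 53.5 x² + x − 13.36 = 0, giving x = 0.491 V (positive root), so V_GS = 1.33 V.
I_D = (V_DD − V_GS)/R = (14.2 − 1.33) / 17.3 = 0.744 mA.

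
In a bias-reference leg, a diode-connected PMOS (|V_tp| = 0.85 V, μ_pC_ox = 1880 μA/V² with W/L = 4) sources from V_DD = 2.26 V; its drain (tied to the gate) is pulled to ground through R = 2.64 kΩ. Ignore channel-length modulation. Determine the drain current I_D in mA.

With gate tied to drain, V_SG = V_SD ≥ V_SG − |V_tp|, so the device is in saturation.
k_p = μ_pC_ox · (W/L) = 7.52 mA/V².
KCL at the drain: ½ k_p (V_SG − |V_tp|)² = (V_DD − V_SG)/R.
Let x = V_SG − 0.85. Then 9.93 x² + x − 1.41 = 0, giving x = 0.33 V (positive root), so V_SG = 1.18 V.
I_D = (V_DD − V_SG)/R = (2.26 − 1.18) / 2.64 = 0.409 mA.

I_D = 0.409 mA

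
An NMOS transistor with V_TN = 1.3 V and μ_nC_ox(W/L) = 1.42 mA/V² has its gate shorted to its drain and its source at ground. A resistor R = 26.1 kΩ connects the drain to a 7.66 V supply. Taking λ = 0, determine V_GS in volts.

V_GS = 1.86 V

With gate tied to drain, V_GS = V_DS ≥ V_GS − V_TN, so the device is in saturation.
KCL at the drain: ½ k_n (V_GS − V_TN)² = (V_DD − V_GS)/R.
Let x = V_GS − 1.3. Then 18.5 x² + x − 6.36 = 0, giving x = 0.559 V (positive root), so V_GS = 1.86 V.
I_D = (V_DD − V_GS)/R = (7.66 − 1.86) / 26.1 = 0.222 mA.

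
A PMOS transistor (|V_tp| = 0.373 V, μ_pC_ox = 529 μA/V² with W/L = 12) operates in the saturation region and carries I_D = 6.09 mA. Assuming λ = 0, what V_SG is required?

k_p = μ_pC_ox · (W/L) = 6.348 mA/V².
In saturation I_D = ½ k_p (V_SG − |V_tp|)², so V_SG − |V_tp| = √(2 I_D / k_p) = √(2 × 6.09 / 6.348) = 1.39 V.
V_SG = 0.373 + 1.39 = 1.76 V.

V_SG = 1.76 V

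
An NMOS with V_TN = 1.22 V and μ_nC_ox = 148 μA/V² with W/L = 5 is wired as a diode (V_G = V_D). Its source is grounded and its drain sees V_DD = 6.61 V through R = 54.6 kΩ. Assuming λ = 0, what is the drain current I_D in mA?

With gate tied to drain, V_GS = V_DS ≥ V_GS − V_TN, so the device is in saturation.
k_n = μ_nC_ox · (W/L) = 0.74 mA/V².
KCL at the drain: ½ k_n (V_GS − V_TN)² = (V_DD − V_GS)/R.
Let x = V_GS − 1.22. Then 20.2 x² + x − 5.39 = 0, giving x = 0.492 V (positive root), so V_GS = 1.71 V.
I_D = (V_DD − V_GS)/R = (6.61 − 1.71) / 54.6 = 0.0897 mA.

I_D = 0.0897 mA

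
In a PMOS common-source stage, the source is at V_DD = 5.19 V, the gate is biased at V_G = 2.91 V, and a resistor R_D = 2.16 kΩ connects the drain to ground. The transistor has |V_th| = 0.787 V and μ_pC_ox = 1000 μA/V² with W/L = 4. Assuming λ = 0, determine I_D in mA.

V_SG = V_DD − V_G = 5.19 − 2.91 = 2.28 V, so V_ov = 2.28 − 0.787 = 1.49 V.
k_p = μ_pC_ox · (W/L) = 4 mA/V².
Assume saturation: I_D = ½ k_p V_ov² = 0.5 × 4 × 1.49² = 4.46 mA, giving V_SD = V_DD − I_D R_D = 5.19 − 4.46 × 2.16 = -4.44 V.
But -4.44 V < V_ov = 1.49 V, so the device is actually in triode.
In triode I_D = k_p[V_ov V_SD − ½ V_SD²] and I_D = (V_DD − V_SD)/R_D. Equating: 4.32 V_SD² − 13.9 V_SD + 5.19 = 0, giving V_SD = 0.431 V (the root below V_ov).
I_D = (5.19 − 0.431) / 2.16 = 2.2 mA.

I_D = 2.20 mA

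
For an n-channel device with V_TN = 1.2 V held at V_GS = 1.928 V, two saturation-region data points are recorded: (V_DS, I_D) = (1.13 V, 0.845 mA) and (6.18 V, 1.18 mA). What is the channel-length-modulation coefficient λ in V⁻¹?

With V_GS fixed, I_D ∝ (1 + λ V_DS) in saturation, so I_D2/I_D1 = (1 + λ V_DS2)/(1 + λ V_DS1).
1.18/0.845 = 1.396 = (1 + 6.18 λ)/(1 + 1.13 λ).
Solving: λ (I_D1 V_DS2 − I_D2 V_DS1) = I_D2 − I_D1, so λ = (1.18 − 0.845) / (0.845 × 6.18 − 1.18 × 1.13) = 0.335 / 3.89 = 0.0861 V⁻¹.

λ = 0.0861 V⁻¹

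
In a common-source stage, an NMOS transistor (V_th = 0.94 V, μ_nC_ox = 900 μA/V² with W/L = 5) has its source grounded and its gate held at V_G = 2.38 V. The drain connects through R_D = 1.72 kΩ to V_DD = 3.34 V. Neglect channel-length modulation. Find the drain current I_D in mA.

V_GS = V_G = 2.38 V, so V_ov = 2.38 − 0.94 = 1.44 V.
k_n = μ_nC_ox · (W/L) = 4.5 mA/V².
Assume saturation: I_D = ½ k_n V_ov² = 0.5 × 4.5 × 1.44² = 4.67 mA, giving V_DS = V_DD − I_D R_D = 3.34 − 4.67 × 1.72 = -4.68 V.
But -4.68 V < V_ov = 1.44 V, so the device is actually in triode.
In triode I_D = k_n[V_ov V_DS − ½ V_DS²] and I_D = (V_DD − V_DS)/R_D. Equating: 3.87 V_DS² − 12.15 V_DS + 3.34 = 0, giving V_DS = 0.305 V (the root below V_ov).
I_D = (3.34 − 0.305) / 1.72 = 1.76 mA.

I_D = 1.76 mA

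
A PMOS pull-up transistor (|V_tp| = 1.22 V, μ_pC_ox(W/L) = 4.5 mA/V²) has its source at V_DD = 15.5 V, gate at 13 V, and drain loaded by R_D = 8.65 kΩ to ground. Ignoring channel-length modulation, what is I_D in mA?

V_SG = V_DD − V_G = 15.5 − 13 = 2.5 V, so V_ov = 2.5 − 1.22 = 1.28 V.
Assume saturation: I_D = ½ k_p V_ov² = 0.5 × 4.5 × 1.28² = 3.69 mA, giving V_SD = V_DD − I_D R_D = 15.5 − 3.69 × 8.65 = -16.4 V.
But -16.4 V < V_ov = 1.28 V, so the device is actually in triode.
In triode I_D = k_p[V_ov V_SD − ½ V_SD²] and I_D = (V_DD − V_SD)/R_D. Equating: 19.5 V_SD² − 50.82 V_SD + 15.5 = 0, giving V_SD = 0.353 V (the root below V_ov).
I_D = (15.5 − 0.353) / 8.65 = 1.75 mA.

I_D = 1.75 mA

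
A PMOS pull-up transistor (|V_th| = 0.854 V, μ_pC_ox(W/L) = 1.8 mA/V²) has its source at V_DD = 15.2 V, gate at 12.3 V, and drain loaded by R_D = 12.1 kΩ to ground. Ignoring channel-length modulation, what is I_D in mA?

I_D = 1.23 mA

V_SG = V_DD − V_G = 15.2 − 12.3 = 2.9 V, so V_ov = 2.9 − 0.854 = 2.05 V.
Assume saturation: I_D = ½ k_p V_ov² = 0.5 × 1.8 × 2.05² = 3.77 mA, giving V_SD = V_DD − I_D R_D = 15.2 − 3.77 × 12.1 = -30.4 V.
But -30.4 V < V_ov = 2.05 V, so the device is actually in triode.
In triode I_D = k_p[V_ov V_SD − ½ V_SD²] and I_D = (V_DD − V_SD)/R_D. Equating: 10.9 V_SD² − 45.56 V_SD + 15.2 = 0, giving V_SD = 0.366 V (the root below V_ov).
I_D = (15.2 − 0.366) / 12.1 = 1.23 mA.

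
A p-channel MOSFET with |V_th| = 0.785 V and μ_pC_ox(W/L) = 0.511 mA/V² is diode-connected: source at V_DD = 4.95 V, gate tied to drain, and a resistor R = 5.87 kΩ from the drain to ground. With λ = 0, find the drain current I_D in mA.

I_D = 0.477 mA

With gate tied to drain, V_SG = V_SD ≥ V_SG − |V_th|, so the device is in saturation.
KCL at the drain: ½ k_p (V_SG − |V_th|)² = (V_DD − V_SG)/R.
Let x = V_SG − 0.785. Then 1.5 x² + x − 4.165 = 0, giving x = 1.37 V (positive root), so V_SG = 2.15 V.
I_D = (V_DD − V_SG)/R = (4.95 − 2.15) / 5.87 = 0.477 mA.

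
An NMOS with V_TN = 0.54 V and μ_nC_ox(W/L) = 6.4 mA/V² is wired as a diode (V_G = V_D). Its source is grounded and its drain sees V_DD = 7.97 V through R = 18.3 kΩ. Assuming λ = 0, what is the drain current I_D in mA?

I_D = 0.387 mA

With gate tied to drain, V_GS = V_DS ≥ V_GS − V_TN, so the device is in saturation.
KCL at the drain: ½ k_n (V_GS − V_TN)² = (V_DD − V_GS)/R.
Let x = V_GS − 0.54. Then 58.6 x² + x − 7.43 = 0, giving x = 0.348 V (positive root), so V_GS = 0.888 V.
I_D = (V_DD − V_GS)/R = (7.97 − 0.888) / 18.3 = 0.387 mA.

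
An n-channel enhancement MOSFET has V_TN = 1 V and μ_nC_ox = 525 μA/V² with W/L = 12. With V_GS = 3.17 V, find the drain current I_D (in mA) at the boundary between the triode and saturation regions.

At the boundary V_DS = V_ov = V_GS − V_TN = 3.17 − 1 = 2.17 V.
k_n = μ_nC_ox · (W/L) = 6.3 mA/V².
I_D = ½ k_n V_ov² = 0.5 × 6.3 × 2.17² = 14.8 mA.

I_D = 14.8 mA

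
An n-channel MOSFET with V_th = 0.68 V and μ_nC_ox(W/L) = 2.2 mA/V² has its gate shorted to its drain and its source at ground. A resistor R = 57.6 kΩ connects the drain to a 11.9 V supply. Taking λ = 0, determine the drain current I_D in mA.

With gate tied to drain, V_GS = V_DS ≥ V_GS − V_th, so the device is in saturation.
KCL at the drain: ½ k_n (V_GS − V_th)² = (V_DD − V_GS)/R.
Let x = V_GS − 0.68. Then 63.4 x² + x − 11.22 = 0, giving x = 0.413 V (positive root), so V_GS = 1.09 V.
I_D = (V_DD − V_GS)/R = (11.9 − 1.09) / 57.6 = 0.188 mA.

I_D = 0.188 mA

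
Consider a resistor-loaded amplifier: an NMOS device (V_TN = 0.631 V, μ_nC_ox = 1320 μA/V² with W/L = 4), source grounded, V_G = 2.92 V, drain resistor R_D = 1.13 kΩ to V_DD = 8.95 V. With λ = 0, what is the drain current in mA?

V_GS = V_G = 2.92 V, so V_ov = 2.92 − 0.631 = 2.29 V.
k_n = μ_nC_ox · (W/L) = 5.28 mA/V².
Assume saturation: I_D = ½ k_n V_ov² = 0.5 × 5.28 × 2.29² = 13.8 mA, giving V_DS = V_DD − I_D R_D = 8.95 − 13.8 × 1.13 = -6.68 V.
But -6.68 V < V_ov = 2.29 V, so the device is actually in triode.
In triode I_D = k_n[V_ov V_DS − ½ V_DS²] and I_D = (V_DD − V_DS)/R_D. Equating: 2.98 V_DS² − 14.66 V_DS + 8.95 = 0, giving V_DS = 0.715 V (the root below V_ov).
I_D = (8.95 − 0.715) / 1.13 = 7.29 mA.

I_D = 7.29 mA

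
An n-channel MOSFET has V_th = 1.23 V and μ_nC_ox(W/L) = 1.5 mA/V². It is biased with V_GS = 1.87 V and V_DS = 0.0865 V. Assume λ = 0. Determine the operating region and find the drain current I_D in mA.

V_ov = V_GS − V_th = 1.87 − 1.23 = 0.64 V.
Since V_DS = 0.0865 V < V_ov = 0.64 V, the device is in the triode region.
I_D = k_n [V_ov · V_DS − ½ V_DS²] = 1.5 × [0.64 × 0.0865 − 0.5 × 0.0865²] = 0.0774 mA.

Triode; I_D = 0.0774 mA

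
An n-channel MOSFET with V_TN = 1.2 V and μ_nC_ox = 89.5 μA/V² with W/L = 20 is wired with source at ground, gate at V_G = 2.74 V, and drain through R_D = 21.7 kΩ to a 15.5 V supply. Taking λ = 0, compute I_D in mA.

I_D = 0.701 mA

V_GS = V_G = 2.74 V, so V_ov = 2.74 − 1.2 = 1.54 V.
k_n = μ_nC_ox · (W/L) = 1.79 mA/V².
Assume saturation: I_D = ½ k_n V_ov² = 0.5 × 1.79 × 1.54² = 2.12 mA, giving V_DS = V_DD − I_D R_D = 15.5 − 2.12 × 21.7 = -30.6 V.
But -30.6 V < V_ov = 1.54 V, so the device is actually in triode.
In triode I_D = k_n[V_ov V_DS − ½ V_DS²] and I_D = (V_DD − V_DS)/R_D. Equating: 19.4 V_DS² − 60.82 V_DS + 15.5 = 0, giving V_DS = 0.28 V (the root below V_ov).
I_D = (15.5 − 0.28) / 21.7 = 0.701 mA.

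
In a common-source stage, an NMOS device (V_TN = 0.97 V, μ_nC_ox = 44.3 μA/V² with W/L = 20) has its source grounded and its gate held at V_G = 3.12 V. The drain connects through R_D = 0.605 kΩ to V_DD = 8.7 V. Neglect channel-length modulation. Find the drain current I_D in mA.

V_GS = V_G = 3.12 V, so V_ov = 3.12 − 0.97 = 2.15 V.
k_n = μ_nC_ox · (W/L) = 0.886 mA/V².
Assume saturation: I_D = ½ k_n V_ov² = 0.5 × 0.886 × 2.15² = 2.05 mA, giving V_DS = V_DD − I_D R_D = 8.7 − 2.05 × 0.605 = 7.46 V.
V_DS = 7.46 V ≥ V_ov = 2.15 V, confirming saturation.

I_D = 2.05 mA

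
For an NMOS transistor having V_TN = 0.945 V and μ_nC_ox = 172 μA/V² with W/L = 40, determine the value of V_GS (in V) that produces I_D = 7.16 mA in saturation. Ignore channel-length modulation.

V_GS = 2.39 V

k_n = μ_nC_ox · (W/L) = 6.88 mA/V².
In saturation I_D = ½ k_n (V_GS − V_TN)², so V_GS − V_TN = √(2 I_D / k_n) = √(2 × 7.16 / 6.88) = 1.44 V.
V_GS = 0.945 + 1.44 = 2.39 V.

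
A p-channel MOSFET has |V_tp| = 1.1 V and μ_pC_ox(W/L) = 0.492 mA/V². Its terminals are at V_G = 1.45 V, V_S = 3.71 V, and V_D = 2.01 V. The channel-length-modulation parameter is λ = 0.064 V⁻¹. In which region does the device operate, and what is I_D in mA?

V_SG = V_S − V_G = 3.71 − 1.45 = 2.26 V; V_SD = V_S − V_D = 3.71 − 2.01 = 1.7 V.
V_ov = V_SG − |V_tp| = 2.26 − 1.1 = 1.16 V.
Since V_SD = 1.7 V ≥ V_ov = 1.16 V, the device is in saturation.
I_D = ½ k_p V_ov² (1 + λ V_SD) = 0.5 × 0.492 × 1.16² × (1 + 0.064 × 1.7) = 0.367 mA.

Saturation; I_D = 0.367 mA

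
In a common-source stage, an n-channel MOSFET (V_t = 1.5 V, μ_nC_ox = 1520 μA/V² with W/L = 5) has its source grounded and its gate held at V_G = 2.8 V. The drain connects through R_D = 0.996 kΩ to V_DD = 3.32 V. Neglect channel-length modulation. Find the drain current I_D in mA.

I_D = 2.98 mA

V_GS = V_G = 2.8 V, so V_ov = 2.8 − 1.5 = 1.3 V.
k_n = μ_nC_ox · (W/L) = 7.6 mA/V².
Assume saturation: I_D = ½ k_n V_ov² = 0.5 × 7.6 × 1.3² = 6.42 mA, giving V_DS = V_DD − I_D R_D = 3.32 − 6.42 × 0.996 = -3.08 V.
But -3.08 V < V_ov = 1.3 V, so the device is actually in triode.
In triode I_D = k_n[V_ov V_DS − ½ V_DS²] and I_D = (V_DD − V_DS)/R_D. Equating: 3.78 V_DS² − 10.84 V_DS + 3.32 = 0, giving V_DS = 0.349 V (the root below V_ov).
I_D = (3.32 − 0.349) / 0.996 = 2.98 mA.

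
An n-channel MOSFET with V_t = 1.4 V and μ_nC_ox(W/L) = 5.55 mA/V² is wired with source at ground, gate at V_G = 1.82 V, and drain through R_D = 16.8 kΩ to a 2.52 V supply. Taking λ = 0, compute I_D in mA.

I_D = 0.146 mA

V_GS = V_G = 1.82 V, so V_ov = 1.82 − 1.4 = 0.42 V.
Assume saturation: I_D = ½ k_n V_ov² = 0.5 × 5.55 × 0.42² = 0.49 mA, giving V_DS = V_DD − I_D R_D = 2.52 − 0.49 × 16.8 = -5.7 V.
But -5.7 V < V_ov = 0.42 V, so the device is actually in triode.
In triode I_D = k_n[V_ov V_DS − ½ V_DS²] and I_D = (V_DD − V_DS)/R_D. Equating: 46.6 V_DS² − 40.16 V_DS + 2.52 = 0, giving V_DS = 0.0681 V (the root below V_ov).
I_D = (2.52 − 0.0681) / 16.8 = 0.146 mA.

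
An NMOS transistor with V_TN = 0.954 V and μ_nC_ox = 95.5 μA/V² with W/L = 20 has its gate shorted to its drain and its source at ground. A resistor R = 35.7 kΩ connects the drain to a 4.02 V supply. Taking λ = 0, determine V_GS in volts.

With gate tied to drain, V_GS = V_DS ≥ V_GS − V_TN, so the device is in saturation.
k_n = μ_nC_ox · (W/L) = 1.91 mA/V².
KCL at the drain: ½ k_n (V_GS − V_TN)² = (V_DD − V_GS)/R.
Let x = V_GS − 0.954. Then 34.1 x² + x − 3.066 = 0, giving x = 0.286 V (positive root), so V_GS = 1.24 V.
I_D = (V_DD − V_GS)/R = (4.02 − 1.24) / 35.7 = 0.0779 mA.

V_GS = 1.24 V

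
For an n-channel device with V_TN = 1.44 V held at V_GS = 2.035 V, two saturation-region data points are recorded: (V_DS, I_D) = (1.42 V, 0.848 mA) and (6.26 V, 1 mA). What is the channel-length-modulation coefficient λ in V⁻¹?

With V_GS fixed, I_D ∝ (1 + λ V_DS) in saturation, so I_D2/I_D1 = (1 + λ V_DS2)/(1 + λ V_DS1).
1/0.848 = 1.179 = (1 + 6.26 λ)/(1 + 1.42 λ).
Solving: λ (I_D1 V_DS2 − I_D2 V_DS1) = I_D2 − I_D1, so λ = (1 − 0.848) / (0.848 × 6.26 − 1 × 1.42) = 0.152 / 3.89 = 0.0391 V⁻¹.

λ = 0.0391 V⁻¹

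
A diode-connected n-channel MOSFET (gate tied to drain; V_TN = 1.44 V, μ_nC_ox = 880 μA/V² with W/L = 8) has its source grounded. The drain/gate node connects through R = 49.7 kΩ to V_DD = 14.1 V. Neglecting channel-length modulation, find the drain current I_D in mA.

I_D = 0.249 mA

With gate tied to drain, V_GS = V_DS ≥ V_GS − V_TN, so the device is in saturation.
k_n = μ_nC_ox · (W/L) = 7.04 mA/V².
KCL at the drain: ½ k_n (V_GS − V_TN)² = (V_DD − V_GS)/R.
Let x = V_GS − 1.44. Then 175 x² + x − 12.66 = 0, giving x = 0.266 V (positive root), so V_GS = 1.71 V.
I_D = (V_DD − V_GS)/R = (14.1 − 1.71) / 49.7 = 0.249 mA.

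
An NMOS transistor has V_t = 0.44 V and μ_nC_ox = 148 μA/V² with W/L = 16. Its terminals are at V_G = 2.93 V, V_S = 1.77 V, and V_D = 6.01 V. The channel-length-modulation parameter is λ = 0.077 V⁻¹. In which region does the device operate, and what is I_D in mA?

V_GS = V_G − V_S = 2.93 − 1.77 = 1.16 V; V_DS = V_D − V_S = 6.01 − 1.77 = 4.24 V.
k_n = μ_nC_ox · (W/L) = 2.368 mA/V².
V_ov = V_GS − V_t = 1.16 − 0.44 = 0.72 V.
Since V_DS = 4.24 V ≥ V_ov = 0.72 V, the device is in saturation.
I_D = ½ k_n V_ov² (1 + λ V_DS) = 0.5 × 2.368 × 0.72² × (1 + 0.077 × 4.24) = 0.814 mA.

Saturation; I_D = 0.814 mA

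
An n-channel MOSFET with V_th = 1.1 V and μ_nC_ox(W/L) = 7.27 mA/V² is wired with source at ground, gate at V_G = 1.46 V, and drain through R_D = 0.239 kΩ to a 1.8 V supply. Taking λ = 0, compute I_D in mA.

I_D = 0.471 mA

V_GS = V_G = 1.46 V, so V_ov = 1.46 − 1.1 = 0.36 V.
Assume saturation: I_D = ½ k_n V_ov² = 0.5 × 7.27 × 0.36² = 0.471 mA, giving V_DS = V_DD − I_D R_D = 1.8 − 0.471 × 0.239 = 1.69 V.
V_DS = 1.69 V ≥ V_ov = 0.36 V, confirming saturation.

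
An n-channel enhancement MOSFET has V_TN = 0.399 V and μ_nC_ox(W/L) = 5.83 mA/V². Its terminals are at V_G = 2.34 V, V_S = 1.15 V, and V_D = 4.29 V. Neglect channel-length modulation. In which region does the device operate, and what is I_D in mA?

Saturation; I_D = 1.82 mA

V_GS = V_G − V_S = 2.34 − 1.15 = 1.19 V; V_DS = V_D − V_S = 4.29 − 1.15 = 3.14 V.
V_ov = V_GS − V_TN = 1.19 − 0.399 = 0.791 V.
Since V_DS = 3.14 V ≥ V_ov = 0.791 V, the device is in saturation.
I_D = ½ k_n V_ov² = 0.5 × 5.83 × 0.791² = 1.82 mA.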